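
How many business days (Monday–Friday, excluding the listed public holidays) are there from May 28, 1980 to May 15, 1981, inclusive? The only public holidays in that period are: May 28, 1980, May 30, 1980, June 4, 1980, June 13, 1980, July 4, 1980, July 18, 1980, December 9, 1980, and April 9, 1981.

245

May 28, 1980 is a Wednesday.
That's 353 days from start to end, counting both.
353 = 7 × 50 + 3, so there are 50 full weeks plus 3 extra days.
Each full week contributes 5 weekdays (Mon–Fri): 50 × 5 = 250.
The 3 extra days are Wednesday, Thursday, Friday — 3 of them qualify.
Total: 250 + 3 = 253.
Holidays: May 28, 1980 (Wed); May 30, 1980 (Fri); June 4, 1980 (Wed); June 13, 1980 (Fri); July 4, 1980 (Fri); July 18, 1980 (Fri); December 9, 1980 (Tue); April 9, 1981 (Thu).
All 8 holidays fall on weekdays, so subtract 8.
Business days: 253 − 8 = 245.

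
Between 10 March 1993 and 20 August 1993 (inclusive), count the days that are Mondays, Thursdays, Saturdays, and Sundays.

10 March 1993 is a Wednesday.
That's 164 days from start to end, counting both.
164 = 7 × 23 + 3, so there are 23 full weeks plus 3 extra days.
Each full week contributes 4 days from the set (Mon, Thu, Sat, Sun): 23 × 4 = 92.
The 3 extra days are Wed, Thu, Fri — 1 of them qualifies.
Total: 92 + 1 = 93.

93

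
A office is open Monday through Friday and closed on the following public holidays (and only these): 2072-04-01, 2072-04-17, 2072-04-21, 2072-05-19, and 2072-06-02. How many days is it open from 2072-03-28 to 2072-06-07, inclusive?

2072-03-28 is a Monday.
That's 72 days from start to end, counting both.
72 = 7 × 10 + 2, so there are 10 full weeks plus 2 extra days.
Each full week contributes 5 weekdays (Mon–Fri): 10 × 5 = 50.
The 2 extra days are Monday, Tuesday — 2 of them qualify.
Total: 50 + 2 = 52.
Holidays: 2072-04-01 (Fri); 2072-04-17 (Sun); 2072-04-21 (Thu); 2072-05-19 (Thu); 2072-06-02 (Thu).
4 of the 5 holidays fall on weekdays; the rest are weekends and were already excluded.
Business days: 52 − 4 = 48.

48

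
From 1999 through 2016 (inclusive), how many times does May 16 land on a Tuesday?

Day of week of May 16 in each year:
1999: Sun, 2000: Tue ✓, 2001: Wed, 2002: Thu, 2003: Fri, 2004: Sun, 2005: Mon, 2006: Tue ✓, 2007: Wed, 2008: Fri, 2009: Sat, 2010: Sun, 2011: Mon, 2012: Wed, 2013: Thu, 2014: Fri, 2015: Sat, 2016: Mon
Tuesdays: 2000, 2006.

2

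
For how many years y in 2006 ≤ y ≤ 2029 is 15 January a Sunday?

Day of week of January 15 in each year:
2006: Sun ✓, 2007: Mon, 2008: Tue, 2009: Thu, 2010: Fri, 2011: Sat, 2012: Sun ✓, 2013: Tue, 2014: Wed, 2015: Thu, 2016: Fri, 2017: Sun ✓, 2018: Mon, 2019: Tue, 2020: Wed, 2021: Fri, 2022: Sat, 2023: Sun ✓, 2024: Mon, 2025: Wed, 2026: Thu, 2027: Fri, 2028: Sat, 2029: Mon
Sundays: 2006, 2012, 2017, 2023.

4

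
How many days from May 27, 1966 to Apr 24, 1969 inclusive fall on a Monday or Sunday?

304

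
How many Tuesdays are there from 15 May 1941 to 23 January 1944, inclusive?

140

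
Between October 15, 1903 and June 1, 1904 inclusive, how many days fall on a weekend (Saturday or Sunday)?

66

October 15, 1903 is a Thursday.
From October 15, 1903 to June 1, 1904 is 231 days inclusive.
231 = 7 × 33, so the span is exactly 33 full weeks.
Each full week contributes 2 weekend days (Sat, Sun): 33 × 2 = 66.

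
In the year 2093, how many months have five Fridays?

A month has five Fridays exactly when Friday falls within its first (length − 28) days.
Jan: 31 days, starts Thu → 5 of Thu, Fri, Sat ✓
Feb: 28 days, starts Sun → 5 of (none)
Mar: 31 days, starts Sun → 5 of Sun, Mon, Tue
Apr: 30 days, starts Wed → 5 of Wed, Thu
May: 31 days, starts Fri → 5 of Fri, Sat, Sun ✓
Jun: 30 days, starts Mon → 5 of Mon, Tue
Jul: 31 days, starts Wed → 5 of Wed, Thu, Fri ✓
Aug: 31 days, starts Sat → 5 of Sat, Sun, Mon
Sep: 30 days, starts Tue → 5 of Tue, Wed
Oct: 31 days, starts Thu → 5 of Thu, Fri, Sat ✓
Nov: 30 days, starts Sun → 5 of Sun, Mon
Dec: 31 days, starts Tue → 5 of Tue, Wed, Thu
Months with five Fridays: Jan, May, Jul, Oct.

4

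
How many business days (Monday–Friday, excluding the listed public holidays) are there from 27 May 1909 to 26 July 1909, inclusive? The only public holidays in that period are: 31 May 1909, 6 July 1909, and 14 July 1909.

27 May 1909 is a Thursday.
From 27 May 1909 to 26 July 1909 is 61 days inclusive.
61 = 7 × 8 + 5, so there are 8 full weeks plus 5 extra days.
Each full week contributes 5 weekdays (Mon–Fri): 8 × 5 = 40.
The 5 extra days are Thu, Fri, Sat, Sun, Mon — 3 of them qualify.
Total: 40 + 3 = 43.
Holidays: 31 May 1909 (Mon); 6 July 1909 (Tue); 14 July 1909 (Wed).
All 3 holidays fall on weekdays, so subtract 3.
Business days: 43 − 3 = 40.

40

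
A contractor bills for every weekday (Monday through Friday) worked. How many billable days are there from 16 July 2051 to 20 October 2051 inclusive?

70

16 July 2051 is a Sunday.
The range spans 97 days (inclusive of both endpoints).
97 = 7 × 13 + 6, so there are 13 full weeks plus 6 extra days.
Each full week contributes 5 weekdays (Mon–Fri): 13 × 5 = 65.
The 6 extra days are Sunday, Monday, Tuesday, Wednesday, Thursday, Friday — 5 of them qualify.
Total: 65 + 5 = 70.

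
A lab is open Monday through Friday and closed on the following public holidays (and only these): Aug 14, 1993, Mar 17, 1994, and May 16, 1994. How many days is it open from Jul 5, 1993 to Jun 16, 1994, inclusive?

247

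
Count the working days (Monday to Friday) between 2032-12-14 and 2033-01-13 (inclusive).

23

2032-12-14 is a Tuesday.
That's 31 days from start to end, counting both.
31 = 7 × 4 + 3, so there are 4 full weeks plus 3 extra days.
Each full week contributes 5 weekdays (Mon–Fri): 4 × 5 = 20.
The 3 extra days are Tuesday, Wednesday, Thursday — 3 of them qualify.
Total: 20 + 3 = 23.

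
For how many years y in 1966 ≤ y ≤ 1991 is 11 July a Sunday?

3

Day of week of July 11 in each year:
1966: Mon, 1967: Tue, 1968: Thu, 1969: Fri, 1970: Sat, 1971: Sun ✓, 1972: Tue, 1973: Wed, 1974: Thu, 1975: Fri, 1976: Sun ✓, 1977: Mon, 1978: Tue, 1979: Wed, 1980: Fri, 1981: Sat, 1982: Sun ✓, 1983: Mon, 1984: Wed, 1985: Thu, 1986: Fri, 1987: Sat, 1988: Mon, 1989: Tue, 1990: Wed, 1991: Thu
Sundays: 1971, 1976, 1982.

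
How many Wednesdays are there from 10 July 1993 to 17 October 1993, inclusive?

10 July 1993 is a Saturday.
From 10 July 1993 to 17 October 1993 is 100 days inclusive.
100 = 7 × 14 + 2, so there are 14 full weeks plus 2 extra days.
Each full week contributes one Wednesday: 14 so far.
The 2 extra days are Sat, Sun — none qualify.
Total: 14 + 0 = 14.

14 Wednesdays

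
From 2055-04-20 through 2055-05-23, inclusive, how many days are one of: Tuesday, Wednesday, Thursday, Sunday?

20

2055-04-20 is a Tuesday.
From 2055-04-20 to 2055-05-23 is 34 days inclusive.
34 = 7 × 4 + 6, so there are 4 full weeks plus 6 extra days.
Each full week contributes 4 days from the set (Tue, Wed, Thu, Sun): 4 × 4 = 16.
The 6 extra days are Tue, Wed, Thu, Fri, Sat, Sun — 4 of them qualify.
Total: 16 + 4 = 20.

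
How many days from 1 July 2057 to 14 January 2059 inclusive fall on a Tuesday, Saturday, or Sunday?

242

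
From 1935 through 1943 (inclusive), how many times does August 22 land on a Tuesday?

1

Day of week of August 22 in each year:
1935: Thu, 1936: Sat, 1937: Sun, 1938: Mon, 1939: Tue ✓, 1940: Thu, 1941: Fri, 1942: Sat, 1943: Sun
Tuesdays: 1939.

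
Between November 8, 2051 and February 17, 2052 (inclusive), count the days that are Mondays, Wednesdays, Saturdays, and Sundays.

November 8, 2051 is a Wednesday.
The range spans 102 days (inclusive of both endpoints).
102 = 7 × 14 + 4, so there are 14 full weeks plus 4 extra days.
Each full week contributes 4 days from the set (Mon, Wed, Sat, Sun): 14 × 4 = 56.
The 4 extra days are Wednesday, Thursday, Friday, Saturday — 2 of them qualify.
Total: 56 + 2 = 58.

58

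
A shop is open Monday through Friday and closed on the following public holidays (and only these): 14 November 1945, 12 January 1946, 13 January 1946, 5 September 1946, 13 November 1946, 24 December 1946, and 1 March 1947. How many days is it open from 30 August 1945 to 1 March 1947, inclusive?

388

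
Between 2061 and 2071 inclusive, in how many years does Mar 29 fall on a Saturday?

Day of week of March 29 in each year:
2061: Tue, 2062: Wed, 2063: Thu, 2064: Sat ✓, 2065: Sun, 2066: Mon, 2067: Tue, 2068: Thu, 2069: Fri, 2070: Sat ✓, 2071: Sun
Saturdays: 2064, 2070.

2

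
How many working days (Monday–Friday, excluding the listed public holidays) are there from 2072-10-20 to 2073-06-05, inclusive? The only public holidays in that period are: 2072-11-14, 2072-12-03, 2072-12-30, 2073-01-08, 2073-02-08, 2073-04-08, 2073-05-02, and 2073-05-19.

2072-10-20 is a Thursday.
From 2072-10-20 to 2073-06-05 is 229 days inclusive.
229 = 7 × 32 + 5, so there are 32 full weeks plus 5 extra days.
Each full week contributes 5 weekdays (Mon–Fri): 32 × 5 = 160.
The 5 extra days are Thursday, Friday, Saturday, Sunday, Monday — 3 of them qualify.
Total: 160 + 3 = 163.
Holidays: 2072-11-14 (Mon); 2072-12-03 (Sat); 2072-12-30 (Fri); 2073-01-08 (Sun); 2073-02-08 (Wed); 2073-04-08 (Sat); 2073-05-02 (Tue); 2073-05-19 (Fri).
5 of the 8 holidays fall on weekdays; the rest are weekends and were already excluded.
Business days: 163 − 5 = 158.

158 working days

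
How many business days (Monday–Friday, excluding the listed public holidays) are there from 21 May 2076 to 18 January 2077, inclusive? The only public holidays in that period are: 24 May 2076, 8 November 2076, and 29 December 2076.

172

21 May 2076 is a Thursday.
The range spans 243 days (inclusive of both endpoints).
243 = 7 × 34 + 5, so there are 34 full weeks plus 5 extra days.
Each full week contributes 5 weekdays (Mon–Fri): 34 × 5 = 170.
The 5 extra days are Thursday, Friday, Saturday, Sunday, Monday — 3 of them qualify.
Total: 170 + 3 = 173.
Holidays: 24 May 2076 (Sun); 8 November 2076 (Sun); 29 December 2076 (Tue).
1 of the 3 holidays fall on weekdays; the rest are weekends and were already excluded.
Business days: 173 − 1 = 172.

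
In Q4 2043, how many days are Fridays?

1 October 2043 is a Thursday.
From 1 October 2043 to 31 December 2043 is 92 days inclusive.
92 = 7 × 13 + 1, so there are 13 full weeks plus 1 extra day.
Each full week contributes one Friday: 13 so far.
The 1 extra day is Thu — none qualify.
Total: 13 + 0 = 13.

13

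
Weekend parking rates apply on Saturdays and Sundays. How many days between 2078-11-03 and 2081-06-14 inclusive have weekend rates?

2078-11-03 is a Thursday.
From 2078-11-03 to 2081-06-14 is 955 days inclusive.
955 = 7 × 136 + 3, so there are 136 full weeks plus 3 extra days.
Each full week contributes 2 weekend days (Sat, Sun): 136 × 2 = 272.
The 3 extra days are Thursday, Friday, Saturday — 1 of them qualifies.
Total: 272 + 1 = 273.

273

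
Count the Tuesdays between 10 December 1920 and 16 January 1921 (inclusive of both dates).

5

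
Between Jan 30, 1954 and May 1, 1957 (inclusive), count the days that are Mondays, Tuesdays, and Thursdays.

Jan 30, 1954 is a Saturday.
From Jan 30, 1954 to May 1, 1957 is 1188 days inclusive.
1188 = 7 × 169 + 5, so there are 169 full weeks plus 5 extra days.
Each full week contributes 3 days from the set (Mon, Tue, Thu): 169 × 3 = 507.
The 5 extra days are Saturday, Sunday, Monday, Tuesday, Wednesday — 2 of them qualify.
Total: 507 + 2 = 509.

509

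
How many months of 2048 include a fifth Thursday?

A month has five Thursdays exactly when Thursday falls within its first (length − 28) days.
Jan: 31 days, starts Wed → 5 of Wed, Thu, Fri ✓
Feb: 29 days, starts Sat → 5 of Sat
Mar: 31 days, starts Sun → 5 of Sun, Mon, Tue
Apr: 30 days, starts Wed → 5 of Wed, Thu ✓
May: 31 days, starts Fri → 5 of Fri, Sat, Sun
Jun: 30 days, starts Mon → 5 of Mon, Tue
Jul: 31 days, starts Wed → 5 of Wed, Thu, Fri ✓
Aug: 31 days, starts Sat → 5 of Sat, Sun, Mon
Sep: 30 days, starts Tue → 5 of Tue, Wed
Oct: 31 days, starts Thu → 5 of Thu, Fri, Sat ✓
Nov: 30 days, starts Sun → 5 of Sun, Mon
Dec: 31 days, starts Tue → 5 of Tue, Wed, Thu ✓
Months with five Thursdays: Jan, Apr, Jul, Oct, Dec.

5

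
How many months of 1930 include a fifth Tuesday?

4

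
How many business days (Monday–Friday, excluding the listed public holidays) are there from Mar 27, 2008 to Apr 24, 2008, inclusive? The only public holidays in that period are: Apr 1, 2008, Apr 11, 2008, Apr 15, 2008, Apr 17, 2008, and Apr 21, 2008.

Mar 27, 2008 is a Thursday.
That's 29 days from start to end, counting both.
29 = 7 × 4 + 1, so there are 4 full weeks plus 1 extra day.
Each full week contributes 5 weekdays (Mon–Fri): 4 × 5 = 20.
The 1 extra day is Thu — 1 of them qualifies.
Total: 20 + 1 = 21.
Holidays: Apr 1, 2008 (Tue); Apr 11, 2008 (Fri); Apr 15, 2008 (Tue); Apr 17, 2008 (Thu); Apr 21, 2008 (Mon).
All 5 holidays fall on weekdays, so subtract 5.
Business days: 21 − 5 = 16.

16 business days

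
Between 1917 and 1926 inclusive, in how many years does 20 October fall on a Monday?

2

Day of week of October 20 in each year:
1917: Sat, 1918: Sun, 1919: Mon ✓, 1920: Wed, 1921: Thu, 1922: Fri, 1923: Sat, 1924: Mon ✓, 1925: Tue, 1926: Wed
Mondays: 1919, 1924.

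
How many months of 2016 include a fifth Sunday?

4

A month has five Sundays exactly when Sunday falls within its first (length − 28) days.
Jan: 31 days, starts Fri → 5 of Fri, Sat, Sun ✓
Feb: 29 days, starts Mon → 5 of Mon
Mar: 31 days, starts Tue → 5 of Tue, Wed, Thu
Apr: 30 days, starts Fri → 5 of Fri, Sat
May: 31 days, starts Sun → 5 of Sun, Mon, Tue ✓
Jun: 30 days, starts Wed → 5 of Wed, Thu
Jul: 31 days, starts Fri → 5 of Fri, Sat, Sun ✓
Aug: 31 days, starts Mon → 5 of Mon, Tue, Wed
Sep: 30 days, starts Thu → 5 of Thu, Fri
Oct: 31 days, starts Sat → 5 of Sat, Sun, Mon ✓
Nov: 30 days, starts Tue → 5 of Tue, Wed
Dec: 31 days, starts Thu → 5 of Thu, Fri, Sat
Months with five Sundays: Jan, May, Jul, Oct.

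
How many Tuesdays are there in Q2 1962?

13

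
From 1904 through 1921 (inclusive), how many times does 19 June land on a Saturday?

Day of week of June 19 in each year:
1904: Sun, 1905: Mon, 1906: Tue, 1907: Wed, 1908: Fri, 1909: Sat ✓, 1910: Sun, 1911: Mon, 1912: Wed, 1913: Thu, 1914: Fri, 1915: Sat ✓, 1916: Mon, 1917: Tue, 1918: Wed, 1919: Thu, 1920: Sat ✓, 1921: Sun
Saturdays: 1909, 1915, 1920.

3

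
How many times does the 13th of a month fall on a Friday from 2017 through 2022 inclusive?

Friday-the-13ths by year:
2017: Jan, Oct
2018: Apr, Jul
2019: Sep, Dec
2020: Mar, Nov
2021: Aug
2022: May

10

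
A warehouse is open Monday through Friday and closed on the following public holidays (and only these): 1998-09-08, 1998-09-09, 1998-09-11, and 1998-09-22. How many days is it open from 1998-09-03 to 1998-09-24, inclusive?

1998-09-03 is a Thursday.
The range spans 22 days (inclusive of both endpoints).
22 = 7 × 3 + 1, so there are 3 full weeks plus 1 extra day.
Each full week contributes 5 weekdays (Mon–Fri): 3 × 5 = 15.
The 1 extra day is Thursday — 1 of them qualifies.
Total: 15 + 1 = 16.
Holidays: 1998-09-08 (Tue); 1998-09-09 (Wed); 1998-09-11 (Fri); 1998-09-22 (Tue).
All 4 holidays fall on weekdays, so subtract 4.
Business days: 16 − 4 = 12.

12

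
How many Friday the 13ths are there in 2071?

3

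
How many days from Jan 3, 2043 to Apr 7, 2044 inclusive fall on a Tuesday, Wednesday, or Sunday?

Jan 3, 2043 is a Saturday.
From Jan 3, 2043 to Apr 7, 2044 is 461 days inclusive.
461 = 7 × 65 + 6, so there are 65 full weeks plus 6 extra days.
Each full week contributes 3 days from the set (Tue, Wed, Sun): 65 × 3 = 195.
The 6 extra days are Sat, Sun, Mon, Tue, Wed, Thu — 3 of them qualify.
Total: 195 + 3 = 198.

198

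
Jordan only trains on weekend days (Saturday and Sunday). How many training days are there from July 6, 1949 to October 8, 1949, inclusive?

July 6, 1949 is a Wednesday.
The range spans 95 days (inclusive of both endpoints).
95 = 7 × 13 + 4, so there are 13 full weeks plus 4 extra days.
Each full week contributes 2 weekend days (Sat, Sun): 13 × 2 = 26.
The 4 extra days are Wed, Thu, Fri, Sat — 1 of them qualifies.
Total: 26 + 1 = 27.

27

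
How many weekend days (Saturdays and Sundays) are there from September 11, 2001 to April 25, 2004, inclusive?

September 11, 2001 is a Tuesday.
That's 958 days from start to end, counting both.
958 = 7 × 136 + 6, so there are 136 full weeks plus 6 extra days.
Each full week contributes 2 weekend days (Sat, Sun): 136 × 2 = 272.
The 6 extra days are Tue, Wed, Thu, Fri, Sat, Sun — 2 of them qualify.
Total: 272 + 2 = 274.

274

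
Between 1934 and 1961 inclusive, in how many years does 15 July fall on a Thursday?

4

Day of week of July 15 in each year:
1934: Sun, 1935: Mon, 1936: Wed, 1937: Thu ✓, 1938: Fri, 1939: Sat, 1940: Mon, 1941: Tue, 1942: Wed, 1943: Thu ✓, 1944: Sat, 1945: Sun, 1946: Mon, 1947: Tue, 1948: Thu ✓, 1949: Fri, 1950: Sat, 1951: Sun, 1952: Tue, 1953: Wed, 1954: Thu ✓, 1955: Fri, 1956: Sun, 1957: Mon, 1958: Tue, 1959: Wed, 1960: Fri, 1961: Sat
Thursdays: 1937, 1943, 1948, 1954.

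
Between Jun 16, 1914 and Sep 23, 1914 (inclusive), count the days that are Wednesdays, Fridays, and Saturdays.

43

Jun 16, 1914 is a Tuesday.
That's 100 days from start to end, counting both.
100 = 7 × 14 + 2, so there are 14 full weeks plus 2 extra days.
Each full week contributes 3 days from the set (Wed, Fri, Sat): 14 × 3 = 42.
The 2 extra days are Tue, Wed — 1 of them qualifies.
Total: 42 + 1 = 43.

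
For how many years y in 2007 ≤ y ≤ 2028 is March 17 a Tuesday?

4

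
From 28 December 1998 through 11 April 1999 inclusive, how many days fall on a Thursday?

28 December 1998 is a Monday.
From 28 December 1998 to 11 April 1999 is 105 days inclusive.
105 = 7 × 15, so the span is exactly 15 full weeks.
Each full week contributes one Thursday: 15 so far.

15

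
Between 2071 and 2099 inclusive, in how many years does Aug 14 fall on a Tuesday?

Day of week of August 14 in each year:
2071: Fri, 2072: Sun, 2073: Mon, 2074: Tue ✓, 2075: Wed, 2076: Fri, 2077: Sat, 2078: Sun, 2079: Mon, 2080: Wed, 2081: Thu, 2082: Fri, 2083: Sat, 2084: Mon, 2085: Tue ✓, 2086: Wed, 2087: Thu, 2088: Sat, 2089: Sun, 2090: Mon, 2091: Tue ✓, 2092: Thu, 2093: Fri, 2094: Sat, 2095: Sun, 2096: Tue ✓, 2097: Wed, 2098: Thu, 2099: Fri
Tuesdays: 2074, 2085, 2091, 2096.

4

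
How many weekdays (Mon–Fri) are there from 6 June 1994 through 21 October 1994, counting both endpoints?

6 June 1994 is a Monday.
From 6 June 1994 to 21 October 1994 is 138 days inclusive.
138 = 7 × 19 + 5, so there are 19 full weeks plus 5 extra days.
Each full week contributes 5 weekdays (Mon–Fri): 19 × 5 = 95.
The 5 extra days are Mon, Tue, Wed, Thu, Fri — 5 of them qualify.
Total: 95 + 5 = 100.

100 weekdays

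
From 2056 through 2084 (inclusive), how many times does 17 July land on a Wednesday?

Day of week of July 17 in each year:
2056: Mon, 2057: Tue, 2058: Wed ✓, 2059: Thu, 2060: Sat, 2061: Sun, 2062: Mon, 2063: Tue, 2064: Thu, 2065: Fri, 2066: Sat, 2067: Sun, 2068: Tue, 2069: Wed ✓, 2070: Thu, 2071: Fri, 2072: Sun, 2073: Mon, 2074: Tue, 2075: Wed ✓, 2076: Fri, 2077: Sat, 2078: Sun, 2079: Mon, 2080: Wed ✓, 2081: Thu, 2082: Fri, 2083: Sat, 2084: Mon
Wednesdays: 2058, 2069, 2075, 2080.

4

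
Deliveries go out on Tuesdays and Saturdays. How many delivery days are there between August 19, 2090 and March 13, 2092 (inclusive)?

164

August 19, 2090 is a Saturday.
From August 19, 2090 to March 13, 2092 is 573 days inclusive.
573 = 7 × 81 + 6, so there are 81 full weeks plus 6 extra days.
Each full week contributes 2 days from the set (Tue, Sat): 81 × 2 = 162.
The 6 extra days are Saturday, Sunday, Monday, Tuesday, Wednesday, Thursday — 2 of them qualify.
Total: 162 + 2 = 164.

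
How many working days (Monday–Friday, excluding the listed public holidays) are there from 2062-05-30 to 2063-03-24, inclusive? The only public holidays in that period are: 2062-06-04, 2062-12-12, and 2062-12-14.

2062-05-30 is a Tuesday.
The range spans 299 days (inclusive of both endpoints).
299 = 7 × 42 + 5, so there are 42 full weeks plus 5 extra days.
Each full week contributes 5 weekdays (Mon–Fri): 42 × 5 = 210.
The 5 extra days are Tue, Wed, Thu, Fri, Sat — 4 of them qualify.
Total: 210 + 4 = 214.
Holidays: 2062-06-04 (Sun); 2062-12-12 (Tue); 2062-12-14 (Thu).
2 of the 3 holidays fall on weekdays; the rest are weekends and were already excluded.
Business days: 214 − 2 = 212.

212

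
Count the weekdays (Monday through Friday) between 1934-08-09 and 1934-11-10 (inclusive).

67 weekdays

1934-08-09 is a Thursday.
From 1934-08-09 to 1934-11-10 is 94 days inclusive.
94 = 7 × 13 + 3, so there are 13 full weeks plus 3 extra days.
Each full week contributes 5 weekdays (Mon–Fri): 13 × 5 = 65.
The 3 extra days are Thu, Fri, Sat — 2 of them qualify.
Total: 65 + 2 = 67.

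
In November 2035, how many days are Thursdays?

5

Nov 1, 2035 is a Thursday.
The range spans 30 days (inclusive of both endpoints).
30 = 7 × 4 + 2, so there are 4 full weeks plus 2 extra days.
Each full week contributes one Thursday: 4 so far.
The 2 extra days are Thursday, Friday — 1 of them qualifies.
Total: 4 + 1 = 5.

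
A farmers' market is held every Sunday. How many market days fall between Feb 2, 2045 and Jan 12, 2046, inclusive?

49 Sundays

Feb 2, 2045 is a Thursday.
That's 345 days from start to end, counting both.
345 = 7 × 49 + 2, so there are 49 full weeks plus 2 extra days.
Each full week contributes one Sunday: 49 so far.
The 2 extra days are Thu, Fri — none qualify.
Total: 49 + 0 = 49.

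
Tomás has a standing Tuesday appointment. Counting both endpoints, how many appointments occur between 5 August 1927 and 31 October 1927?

5 August 1927 is a Friday.
From 5 August 1927 to 31 October 1927 is 88 days inclusive.
88 = 7 × 12 + 4, so there are 12 full weeks plus 4 extra days.
Each full week contributes one Tuesday: 12 so far.
The 4 extra days are Friday, Saturday, Sunday, Monday — none qualify.
Total: 12 + 0 = 12.

12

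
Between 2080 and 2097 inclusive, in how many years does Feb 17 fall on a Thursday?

Day of week of February 17 in each year:
2080: Sat, 2081: Mon, 2082: Tue, 2083: Wed, 2084: Thu ✓, 2085: Sat, 2086: Sun, 2087: Mon, 2088: Tue, 2089: Thu ✓, 2090: Fri, 2091: Sat, 2092: Sun, 2093: Tue, 2094: Wed, 2095: Thu ✓, 2096: Fri, 2097: Sun
Thursdays: 2084, 2089, 2095.

3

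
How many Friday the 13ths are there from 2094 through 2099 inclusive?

Friday-the-13ths by year:
2094: Aug
2095: May
2096: Jan, Apr, Jul
2097: Sep, Dec
2098: Jun
2099: Feb, Mar, Nov

11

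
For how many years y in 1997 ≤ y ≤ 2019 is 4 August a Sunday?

3

Day of week of August 4 in each year:
1997: Mon, 1998: Tue, 1999: Wed, 2000: Fri, 2001: Sat, 2002: Sun ✓, 2003: Mon, 2004: Wed, 2005: Thu, 2006: Fri, 2007: Sat, 2008: Mon, 2009: Tue, 2010: Wed, 2011: Thu, 2012: Sat, 2013: Sun ✓, 2014: Mon, 2015: Tue, 2016: Thu, 2017: Fri, 2018: Sat, 2019: Sun ✓
Sundays: 2002, 2013, 2019.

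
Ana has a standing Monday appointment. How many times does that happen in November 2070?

Nov 1, 2070 is a Saturday.
That's 30 days from start to end, counting both.
30 = 7 × 4 + 2, so there are 4 full weeks plus 2 extra days.
Each full week contributes one Monday: 4 so far.
The 2 extra days are Saturday, Sunday — none qualify.
Total: 4 + 0 = 4.

4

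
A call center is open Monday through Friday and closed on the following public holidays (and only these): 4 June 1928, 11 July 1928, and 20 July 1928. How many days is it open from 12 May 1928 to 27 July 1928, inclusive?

52

12 May 1928 is a Saturday.
That's 77 days from start to end, counting both.
77 = 7 × 11, so the span is exactly 11 full weeks.
Each full week contributes 5 weekdays (Mon–Fri): 11 × 5 = 55.
Total: 55.
Holidays: 4 June 1928 (Mon); 11 July 1928 (Wed); 20 July 1928 (Fri).
All 3 holidays fall on weekdays, so subtract 3.
Business days: 55 − 3 = 52.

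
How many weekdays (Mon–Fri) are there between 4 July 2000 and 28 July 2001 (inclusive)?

4 July 2000 is a Tuesday.
The range spans 390 days (inclusive of both endpoints).
390 = 7 × 55 + 5, so there are 55 full weeks plus 5 extra days.
Each full week contributes 5 weekdays (Mon–Fri): 55 × 5 = 275.
The 5 extra days are Tuesday, Wednesday, Thursday, Friday, Saturday — 4 of them qualify.
Total: 275 + 4 = 279.

279 weekdays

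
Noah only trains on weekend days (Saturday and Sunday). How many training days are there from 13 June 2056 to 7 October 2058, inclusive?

242

13 June 2056 is a Tuesday.
From 13 June 2056 to 7 October 2058 is 847 days inclusive.
847 = 7 × 121, so the span is exactly 121 full weeks.
Each full week contributes 2 weekend days (Sat, Sun): 121 × 2 = 242.
Total: 242.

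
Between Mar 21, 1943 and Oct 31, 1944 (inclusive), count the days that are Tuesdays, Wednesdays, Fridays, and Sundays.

338

Mar 21, 1943 is a Sunday.
The range spans 591 days (inclusive of both endpoints).
591 = 7 × 84 + 3, so there are 84 full weeks plus 3 extra days.
Each full week contributes 4 days from the set (Tue, Wed, Fri, Sun): 84 × 4 = 336.
The 3 extra days are Sunday, Monday, Tuesday — 2 of them qualify.
Total: 336 + 2 = 338.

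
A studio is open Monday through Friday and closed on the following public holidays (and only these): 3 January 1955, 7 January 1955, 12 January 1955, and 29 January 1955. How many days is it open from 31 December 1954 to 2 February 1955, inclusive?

21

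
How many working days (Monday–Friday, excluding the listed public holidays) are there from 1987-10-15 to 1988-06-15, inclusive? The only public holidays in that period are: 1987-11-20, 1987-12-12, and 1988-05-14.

1987-10-15 is a Thursday.
From 1987-10-15 to 1988-06-15 is 245 days inclusive.
245 = 7 × 35, so the span is exactly 35 full weeks.
Each full week contributes 5 weekdays (Mon–Fri): 35 × 5 = 175.
Holidays: 1987-11-20 (Fri); 1987-12-12 (Sat); 1988-05-14 (Sat).
1 of the 3 holidays fall on weekdays; the rest are weekends and were already excluded.
Business days: 175 − 1 = 174.

174 working days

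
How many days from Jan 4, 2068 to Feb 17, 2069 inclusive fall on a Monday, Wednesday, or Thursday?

Jan 4, 2068 is a Wednesday.
From Jan 4, 2068 to Feb 17, 2069 is 411 days inclusive.
411 = 7 × 58 + 5, so there are 58 full weeks plus 5 extra days.
Each full week contributes 3 days from the set (Mon, Wed, Thu): 58 × 3 = 174.
The 5 extra days are Wednesday, Thursday, Friday, Saturday, Sunday — 2 of them qualify.
Total: 174 + 2 = 176.

176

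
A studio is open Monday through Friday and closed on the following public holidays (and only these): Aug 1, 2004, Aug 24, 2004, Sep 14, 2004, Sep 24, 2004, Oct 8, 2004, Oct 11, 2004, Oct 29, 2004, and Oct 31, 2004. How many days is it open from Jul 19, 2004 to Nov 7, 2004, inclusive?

74 business days

Jul 19, 2004 is a Monday.
From Jul 19, 2004 to Nov 7, 2004 is 112 days inclusive.
112 = 7 × 16, so the span is exactly 16 full weeks.
Each full week contributes 5 weekdays (Mon–Fri): 16 × 5 = 80.
Holidays: Aug 1, 2004 (Sun); Aug 24, 2004 (Tue); Sep 14, 2004 (Tue); Sep 24, 2004 (Fri); Oct 8, 2004 (Fri); Oct 11, 2004 (Mon); Oct 29, 2004 (Fri); Oct 31, 2004 (Sun).
6 of the 8 holidays fall on weekdays; the rest are weekends and were already excluded.
Business days: 80 − 6 = 74.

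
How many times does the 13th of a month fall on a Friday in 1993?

The 13th falls on a Friday when the month's 13th has weekday Fri.
Jan 13 is Wed; Feb 13 is Sat; Mar 13 is Sat; Apr 13 is Tue; May 13 is Thu; Jun 13 is Sun; Jul 13 is Tue; Aug 13 is Fri ✓; Sep 13 is Mon; Oct 13 is Wed; Nov 13 is Sat; Dec 13 is Mon.
Friday the 13ths: Aug.

1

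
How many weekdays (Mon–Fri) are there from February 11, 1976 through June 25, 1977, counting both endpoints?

358 weekdays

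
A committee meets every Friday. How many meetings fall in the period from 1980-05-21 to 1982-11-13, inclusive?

1980-05-21 is a Wednesday.
From 1980-05-21 to 1982-11-13 is 907 days inclusive.
907 = 7 × 129 + 4, so there are 129 full weeks plus 4 extra days.
Each full week contributes one Friday: 129 so far.
The 4 extra days are Wednesday, Thursday, Friday, Saturday — 1 of them qualifies.
Total: 129 + 1 = 130.

130 Fridays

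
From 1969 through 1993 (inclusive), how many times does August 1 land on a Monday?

Day of week of August 1 in each year:
1969: Fri, 1970: Sat, 1971: Sun, 1972: Tue, 1973: Wed, 1974: Thu, 1975: Fri, 1976: Sun, 1977: Mon ✓, 1978: Tue, 1979: Wed, 1980: Fri, 1981: Sat, 1982: Sun, 1983: Mon ✓, 1984: Wed, 1985: Thu, 1986: Fri, 1987: Sat, 1988: Mon ✓, 1989: Tue, 1990: Wed, 1991: Thu, 1992: Sat, 1993: Sun
Mondays: 1977, 1983, 1988.

3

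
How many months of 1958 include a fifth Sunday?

4

A month has five Sundays exactly when Sunday falls within its first (length − 28) days.
Jan: 31 days, starts Wed → 5 of Wed, Thu, Fri
Feb: 28 days, starts Sat → 5 of (none)
Mar: 31 days, starts Sat → 5 of Sat, Sun, Mon ✓
Apr: 30 days, starts Tue → 5 of Tue, Wed
May: 31 days, starts Thu → 5 of Thu, Fri, Sat
Jun: 30 days, starts Sun → 5 of Sun, Mon ✓
Jul: 31 days, starts Tue → 5 of Tue, Wed, Thu
Aug: 31 days, starts Fri → 5 of Fri, Sat, Sun ✓
Sep: 30 days, starts Mon → 5 of Mon, Tue
Oct: 31 days, starts Wed → 5 of Wed, Thu, Fri
Nov: 30 days, starts Sat → 5 of Sat, Sun ✓
Dec: 31 days, starts Mon → 5 of Mon, Tue, Wed
Months with five Sundays: Mar, Jun, Aug, Nov.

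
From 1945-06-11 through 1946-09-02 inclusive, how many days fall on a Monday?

65

1945-06-11 is a Monday.
From 1945-06-11 to 1946-09-02 is 449 days inclusive.
449 = 7 × 64 + 1, so there are 64 full weeks plus 1 extra day.
Each full week contributes one Monday: 64 so far.
The 1 extra day is Monday — 1 of them qualifies.
Total: 64 + 1 = 65.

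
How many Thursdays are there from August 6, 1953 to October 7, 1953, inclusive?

9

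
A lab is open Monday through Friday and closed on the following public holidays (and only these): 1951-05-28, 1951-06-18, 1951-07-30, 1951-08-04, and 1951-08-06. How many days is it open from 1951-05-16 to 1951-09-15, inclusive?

1951-05-16 is a Wednesday.
That's 123 days from start to end, counting both.
123 = 7 × 17 + 4, so there are 17 full weeks plus 4 extra days.
Each full week contributes 5 weekdays (Mon–Fri): 17 × 5 = 85.
The 4 extra days are Wed, Thu, Fri, Sat — 3 of them qualify.
Total: 85 + 3 = 88.
Holidays: 1951-05-28 (Mon); 1951-06-18 (Mon); 1951-07-30 (Mon); 1951-08-04 (Sat); 1951-08-06 (Mon).
4 of the 5 holidays fall on weekdays; the rest are weekends and were already excluded.
Business days: 88 − 4 = 84.

84 business days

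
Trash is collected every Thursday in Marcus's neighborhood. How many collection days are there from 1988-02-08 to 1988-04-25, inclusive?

11

1988-02-08 is a Monday.
From 1988-02-08 to 1988-04-25 is 78 days inclusive.
78 = 7 × 11 + 1, so there are 11 full weeks plus 1 extra day.
Each full week contributes one Thursday: 11 so far.
The 1 extra day is Mon — none qualify.
Total: 11 + 0 = 11.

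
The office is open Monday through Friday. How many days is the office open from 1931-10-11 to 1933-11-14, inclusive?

1931-10-11 is a Sunday.
From 1931-10-11 to 1933-11-14 is 766 days inclusive.
766 = 7 × 109 + 3, so there are 109 full weeks plus 3 extra days.
Each full week contributes 5 weekdays (Mon–Fri): 109 × 5 = 545.
The 3 extra days are Sunday, Monday, Tuesday — 2 of them qualify.
Total: 545 + 2 = 547.

547 weekdays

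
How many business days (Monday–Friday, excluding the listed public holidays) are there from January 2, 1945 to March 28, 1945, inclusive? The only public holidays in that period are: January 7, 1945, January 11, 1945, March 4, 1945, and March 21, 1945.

60

January 2, 1945 is a Tuesday.
The range spans 86 days (inclusive of both endpoints).
86 = 7 × 12 + 2, so there are 12 full weeks plus 2 extra days.
Each full week contributes 5 weekdays (Mon–Fri): 12 × 5 = 60.
The 2 extra days are Tue, Wed — 2 of them qualify.
Total: 60 + 2 = 62.
Holidays: January 7, 1945 (Sun); January 11, 1945 (Thu); March 4, 1945 (Sun); March 21, 1945 (Wed).
2 of the 4 holidays fall on weekdays; the rest are weekends and were already excluded.
Business days: 62 − 2 = 60.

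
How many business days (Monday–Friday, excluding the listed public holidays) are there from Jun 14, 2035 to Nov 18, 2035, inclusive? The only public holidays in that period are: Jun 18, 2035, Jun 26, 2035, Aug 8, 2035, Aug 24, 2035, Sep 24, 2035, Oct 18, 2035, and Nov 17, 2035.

Jun 14, 2035 is a Thursday.
That's 158 days from start to end, counting both.
158 = 7 × 22 + 4, so there are 22 full weeks plus 4 extra days.
Each full week contributes 5 weekdays (Mon–Fri): 22 × 5 = 110.
The 4 extra days are Thu, Fri, Sat, Sun — 2 of them qualify.
Total: 110 + 2 = 112.
Holidays: Jun 18, 2035 (Mon); Jun 26, 2035 (Tue); Aug 8, 2035 (Wed); Aug 24, 2035 (Fri); Sep 24, 2035 (Mon); Oct 18, 2035 (Thu); Nov 17, 2035 (Sat).
6 of the 7 holidays fall on weekdays; the rest are weekends and were already excluded.
Business days: 112 − 6 = 106.

106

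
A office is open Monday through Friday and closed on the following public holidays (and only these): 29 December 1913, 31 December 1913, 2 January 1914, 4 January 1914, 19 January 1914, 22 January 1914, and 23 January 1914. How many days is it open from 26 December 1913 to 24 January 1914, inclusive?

15

26 December 1913 is a Friday.
From 26 December 1913 to 24 January 1914 is 30 days inclusive.
30 = 7 × 4 + 2, so there are 4 full weeks plus 2 extra days.
Each full week contributes 5 weekdays (Mon–Fri): 4 × 5 = 20.
The 2 extra days are Friday, Saturday — 1 of them qualifies.
Total: 20 + 1 = 21.
Holidays: 29 December 1913 (Mon); 31 December 1913 (Wed); 2 January 1914 (Fri); 4 January 1914 (Sun); 19 January 1914 (Mon); 22 January 1914 (Thu); 23 January 1914 (Fri).
6 of the 7 holidays fall on weekdays; the rest are weekends and were already excluded.
Business days: 21 − 6 = 15.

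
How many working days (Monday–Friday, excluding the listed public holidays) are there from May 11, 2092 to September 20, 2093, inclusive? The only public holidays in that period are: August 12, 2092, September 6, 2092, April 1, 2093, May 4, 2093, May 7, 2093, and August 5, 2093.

350 working days

May 11, 2092 is a Sunday.
That's 498 days from start to end, counting both.
498 = 7 × 71 + 1, so there are 71 full weeks plus 1 extra day.
Each full week contributes 5 weekdays (Mon–Fri): 71 × 5 = 355.
The 1 extra day is Sunday — none qualify.
Total: 355 + 0 = 355.
Holidays: August 12, 2092 (Tue); September 6, 2092 (Sat); April 1, 2093 (Wed); May 4, 2093 (Mon); May 7, 2093 (Thu); August 5, 2093 (Wed).
5 of the 6 holidays fall on weekdays; the rest are weekends and were already excluded.
Business days: 355 − 5 = 350.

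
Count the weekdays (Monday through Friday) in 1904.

Jan 1, 1904 is a Friday.
That's 366 days from start to end, counting both.
366 = 7 × 52 + 2, so there are 52 full weeks plus 2 extra days.
Each full week contributes 5 weekdays (Mon–Fri): 52 × 5 = 260.
The 2 extra days are Fri, Sat — 1 of them qualifies.
Total: 260 + 1 = 261.

261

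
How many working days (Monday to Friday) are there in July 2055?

2055-07-01 is a Thursday.
From 2055-07-01 to 2055-07-31 is 31 days inclusive.
31 = 7 × 4 + 3, so there are 4 full weeks plus 3 extra days.
Each full week contributes 5 weekdays (Mon–Fri): 4 × 5 = 20.
The 3 extra days are Thu, Fri, Sat — 2 of them qualify.
Total: 20 + 2 = 22.

22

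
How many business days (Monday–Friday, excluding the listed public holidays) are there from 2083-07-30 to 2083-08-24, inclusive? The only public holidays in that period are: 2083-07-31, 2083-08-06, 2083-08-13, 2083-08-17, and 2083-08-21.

15

2083-07-30 is a Friday.
That's 26 days from start to end, counting both.
26 = 7 × 3 + 5, so there are 3 full weeks plus 5 extra days.
Each full week contributes 5 weekdays (Mon–Fri): 3 × 5 = 15.
The 5 extra days are Fri, Sat, Sun, Mon, Tue — 3 of them qualify.
Total: 15 + 3 = 18.
Holidays: 2083-07-31 (Sat); 2083-08-06 (Fri); 2083-08-13 (Fri); 2083-08-17 (Tue); 2083-08-21 (Sat).
3 of the 5 holidays fall on weekdays; the rest are weekends and were already excluded.
Business days: 18 − 3 = 15.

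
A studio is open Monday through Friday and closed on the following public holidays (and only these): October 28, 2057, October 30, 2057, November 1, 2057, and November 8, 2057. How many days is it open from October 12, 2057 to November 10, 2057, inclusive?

18

October 12, 2057 is a Friday.
That's 30 days from start to end, counting both.
30 = 7 × 4 + 2, so there are 4 full weeks plus 2 extra days.
Each full week contributes 5 weekdays (Mon–Fri): 4 × 5 = 20.
The 2 extra days are Friday, Saturday — 1 of them qualifies.
Total: 20 + 1 = 21.
Holidays: October 28, 2057 (Sun); October 30, 2057 (Tue); November 1, 2057 (Thu); November 8, 2057 (Thu).
3 of the 4 holidays fall on weekdays; the rest are weekends and were already excluded.
Business days: 21 − 3 = 18.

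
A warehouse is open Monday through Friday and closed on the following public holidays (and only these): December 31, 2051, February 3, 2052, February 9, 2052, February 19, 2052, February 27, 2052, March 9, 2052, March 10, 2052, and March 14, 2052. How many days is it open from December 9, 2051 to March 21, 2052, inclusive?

December 9, 2051 is a Saturday.
That's 104 days from start to end, counting both.
104 = 7 × 14 + 6, so there are 14 full weeks plus 6 extra days.
Each full week contributes 5 weekdays (Mon–Fri): 14 × 5 = 70.
The 6 extra days are Sat, Sun, Mon, Tue, Wed, Thu — 4 of them qualify.
Total: 70 + 4 = 74.
Holidays: December 31, 2051 (Sun); February 3, 2052 (Sat); February 9, 2052 (Fri); February 19, 2052 (Mon); February 27, 2052 (Tue); March 9, 2052 (Sat); March 10, 2052 (Sun); March 14, 2052 (Thu).
4 of the 8 holidays fall on weekdays; the rest are weekends and were already excluded.
Business days: 74 − 4 = 70.

70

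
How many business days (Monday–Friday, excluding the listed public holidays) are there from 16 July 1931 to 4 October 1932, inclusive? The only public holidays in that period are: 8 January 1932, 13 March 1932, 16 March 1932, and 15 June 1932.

316 business days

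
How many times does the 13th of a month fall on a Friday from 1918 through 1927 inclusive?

16

Friday-the-13ths by year:
1918: Sep, Dec
1919: Jun
1920: Feb, Aug
1921: May
1922: Jan, Oct
1923: Apr, Jul
1924: Jun
1925: Feb, Mar, Nov
1926: Aug
1927: May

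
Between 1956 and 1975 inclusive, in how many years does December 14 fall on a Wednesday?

2

Day of week of December 14 in each year:
1956: Fri, 1957: Sat, 1958: Sun, 1959: Mon, 1960: Wed ✓, 1961: Thu, 1962: Fri, 1963: Sat, 1964: Mon, 1965: Tue, 1966: Wed ✓, 1967: Thu, 1968: Sat, 1969: Sun, 1970: Mon, 1971: Tue, 1972: Thu, 1973: Fri, 1974: Sat, 1975: Sun
Wednesdays: 1960, 1966.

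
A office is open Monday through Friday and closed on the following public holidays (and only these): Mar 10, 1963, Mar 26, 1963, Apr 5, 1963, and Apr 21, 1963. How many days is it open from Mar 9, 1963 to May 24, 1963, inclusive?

Mar 9, 1963 is a Saturday.
That's 77 days from start to end, counting both.
77 = 7 × 11, so the span is exactly 11 full weeks.
Each full week contributes 5 weekdays (Mon–Fri): 11 × 5 = 55.
Total: 55.
Holidays: Mar 10, 1963 (Sun); Mar 26, 1963 (Tue); Apr 5, 1963 (Fri); Apr 21, 1963 (Sun).
2 of the 4 holidays fall on weekdays; the rest are weekends and were already excluded.
Business days: 55 − 2 = 53.

53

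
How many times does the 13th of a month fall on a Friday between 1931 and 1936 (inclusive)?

12

Friday-the-13ths by year:
1931: Feb, Mar, Nov
1932: May
1933: Jan, Oct
1934: Apr, Jul
1935: Sep, Dec
1936: Mar, Nov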